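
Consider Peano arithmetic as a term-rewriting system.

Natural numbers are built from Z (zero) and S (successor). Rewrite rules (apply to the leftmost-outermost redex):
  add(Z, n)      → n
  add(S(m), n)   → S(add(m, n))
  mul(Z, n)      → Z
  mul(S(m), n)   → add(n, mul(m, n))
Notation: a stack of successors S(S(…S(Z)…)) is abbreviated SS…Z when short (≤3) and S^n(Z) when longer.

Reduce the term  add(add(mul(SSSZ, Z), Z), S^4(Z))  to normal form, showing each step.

Answer: normal form = S^4(Z)  (in 9 steps)

Derivation:
  start: add(add(mul(SSSZ, Z), Z), S^4(Z))
  →1  add(add(add(Z, mul(SSZ, Z)), Z), S^4(Z))
  →2  add(add(mul(SSZ, Z), Z), S^4(Z))
  →3  add(add(add(Z, mul(SZ, Z)), Z), S^4(Z))
  →4  add(add(mul(SZ, Z), Z), S^4(Z))
  →5  add(add(add(Z, mul(Z, Z)), Z), S^4(Z))
  →6  add(add(mul(Z, Z), Z), S^4(Z))
  →7  add(add(Z, Z), S^4(Z))
  →8  add(Z, S^4(Z))
  →9  S^4(Z)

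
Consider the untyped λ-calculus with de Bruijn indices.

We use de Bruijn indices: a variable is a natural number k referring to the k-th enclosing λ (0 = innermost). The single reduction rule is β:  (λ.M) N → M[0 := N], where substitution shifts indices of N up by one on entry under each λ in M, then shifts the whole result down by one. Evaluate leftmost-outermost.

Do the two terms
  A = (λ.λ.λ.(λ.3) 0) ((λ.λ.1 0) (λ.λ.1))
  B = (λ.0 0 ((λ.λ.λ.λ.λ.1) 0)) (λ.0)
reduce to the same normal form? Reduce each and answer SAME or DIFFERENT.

Term A:
  start: (λ.λ.λ.(λ.3) 0) ((λ.λ.1 0) (λ.λ.1))
  [1] λ.λ.(λ.(λ.λ.1 0) (λ.λ.1)) 0
  [2] λ.λ.(λ.λ.1 0) (λ.λ.1)
  [3] λ.λ.λ.(λ.λ.1) 0
  [4] λ.λ.λ.λ.1

Term B:
  start: (λ.0 0 ((λ.λ.λ.λ.λ.1) 0)) (λ.0)
  [1] (λ.0) (λ.0) ((λ.λ.λ.λ.λ.1) (λ.0))
  [2] (λ.0) ((λ.λ.λ.λ.λ.1) (λ.0))
  [3] (λ.λ.λ.λ.λ.1) (λ.0)
  [4] λ.λ.λ.λ.1

Answer: SAME — A ⇓ λ.λ.λ.λ.1, B ⇓ λ.λ.λ.λ.1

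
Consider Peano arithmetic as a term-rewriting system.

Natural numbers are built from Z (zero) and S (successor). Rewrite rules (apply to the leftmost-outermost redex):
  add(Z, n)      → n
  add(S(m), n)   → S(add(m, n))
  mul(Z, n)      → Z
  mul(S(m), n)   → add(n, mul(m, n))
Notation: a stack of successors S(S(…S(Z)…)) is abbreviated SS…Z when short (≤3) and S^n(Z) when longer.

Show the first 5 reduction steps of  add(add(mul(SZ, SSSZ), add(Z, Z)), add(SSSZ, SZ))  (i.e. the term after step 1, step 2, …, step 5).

  start: add(add(mul(SZ, SSSZ), add(Z, Z)), add(SSSZ, SZ))
  [1] add(add(add(SSSZ, mul(Z, SSSZ)), add(Z, Z)), add(SSSZ, SZ))
  [2] add(add(S(add(SSZ, mul(Z, SSSZ))), add(Z, Z)), add(SSSZ, SZ))
  [3] add(S(add(add(SSZ, mul(Z, SSSZ)), add(Z, Z))), add(SSSZ, SZ))
  [4] S(add(add(add(SSZ, mul(Z, SSSZ)), add(Z, Z)), add(SSSZ, SZ)))
  [5] S(add(add(S(add(SZ, mul(Z, SSSZ))), add(Z, Z)), add(SSSZ, SZ)))

Answer: after 5 steps: S(add(add(S(add(SZ, mul(Z, SSSZ))), add(Z, Z)), add(SSSZ, SZ)))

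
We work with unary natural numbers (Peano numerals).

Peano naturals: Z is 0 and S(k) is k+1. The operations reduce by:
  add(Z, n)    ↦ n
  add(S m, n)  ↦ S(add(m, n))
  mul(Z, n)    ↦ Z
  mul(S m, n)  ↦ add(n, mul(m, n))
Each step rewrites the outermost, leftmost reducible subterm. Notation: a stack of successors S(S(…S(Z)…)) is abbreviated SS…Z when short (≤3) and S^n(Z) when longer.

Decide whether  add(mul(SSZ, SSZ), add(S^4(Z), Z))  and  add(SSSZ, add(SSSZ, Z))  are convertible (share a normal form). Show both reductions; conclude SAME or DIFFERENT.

Term A:
  start: add(mul(SSZ, SSZ), add(S^4(Z), Z))
  step 1: add(add(SSZ, mul(SZ, SSZ)), add(S^4(Z), Z))
  step 2: add(S(add(SZ, mul(SZ, SSZ))), add(S^4(Z), Z))
  step 3: S(add(add(SZ, mul(SZ, SSZ)), add(S^4(Z), Z)))
  step 4: S(add(S(add(Z, mul(SZ, SSZ))), add(S^4(Z), Z)))
  step 5: S(S(add(add(Z, mul(SZ, SSZ)), add(S^4(Z), Z))))
  step 6: S(S(add(mul(SZ, SSZ), add(S^4(Z), Z))))
  step 7: S(S(add(add(SSZ, mul(Z, SSZ)), add(S^4(Z), Z))))
  step 8: S(S(add(S(add(SZ, mul(Z, SSZ))), add(S^4(Z), Z))))
  step 9: S(S(S(add(add(SZ, mul(Z, SSZ)), add(S^4(Z), Z)))))
  step 10: S(S(S(add(S(add(Z, mul(Z, SSZ))), add(S^4(Z), Z)))))
  step 11: S(S(S(S(add(add(Z, mul(Z, SSZ)), add(S^4(Z), Z))))))
  step 12: S(S(S(S(add(mul(Z, SSZ), add(S^4(Z), Z))))))
  step 13: S(S(S(S(add(Z, add(S^4(Z), Z))))))
  step 14: S(S(S(S(add(S^4(Z), Z)))))
  step 15: S(S(S(S(S(add(SSSZ, Z))))))
  step 16: S(S(S(S(S(S(add(SSZ, Z)))))))
  step 17: S(S(S(S(S(S(S(add(SZ, Z))))))))
  step 18: S(S(S(S(S(S(S(S(add(Z, Z)))))))))
  step 19: S^8(Z)

Term B:
  start: add(SSSZ, add(SSSZ, Z))
  step 1: S(add(SSZ, add(SSSZ, Z)))
  step 2: S(S(add(SZ, add(SSSZ, Z))))
  step 3: S(S(S(add(Z, add(SSSZ, Z)))))
  step 4: S(S(S(add(SSSZ, Z))))
  step 5: S(S(S(S(add(SSZ, Z)))))
  step 6: S(S(S(S(S(add(SZ, Z))))))
  step 7: S(S(S(S(S(S(add(Z, Z)))))))
  step 8: S^6(Z)

Answer: DIFFERENT — A ⇓ S^8(Z), B ⇓ S^6(Z)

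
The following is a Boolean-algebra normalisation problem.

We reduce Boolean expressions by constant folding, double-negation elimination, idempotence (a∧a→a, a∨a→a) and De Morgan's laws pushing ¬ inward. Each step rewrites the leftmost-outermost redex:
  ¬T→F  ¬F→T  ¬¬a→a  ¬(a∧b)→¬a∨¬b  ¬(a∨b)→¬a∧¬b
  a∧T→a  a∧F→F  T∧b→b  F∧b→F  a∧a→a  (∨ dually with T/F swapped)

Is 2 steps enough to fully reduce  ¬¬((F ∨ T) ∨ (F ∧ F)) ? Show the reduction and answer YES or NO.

  start: ¬¬((F ∨ T) ∨ (F ∧ F))
  step 1: (F ∨ T) ∨ (F ∧ F)
  step 2: T ∨ (F ∧ F)

Answer: NO — after 2 steps the term is T ∨ (F ∧ F), not yet normal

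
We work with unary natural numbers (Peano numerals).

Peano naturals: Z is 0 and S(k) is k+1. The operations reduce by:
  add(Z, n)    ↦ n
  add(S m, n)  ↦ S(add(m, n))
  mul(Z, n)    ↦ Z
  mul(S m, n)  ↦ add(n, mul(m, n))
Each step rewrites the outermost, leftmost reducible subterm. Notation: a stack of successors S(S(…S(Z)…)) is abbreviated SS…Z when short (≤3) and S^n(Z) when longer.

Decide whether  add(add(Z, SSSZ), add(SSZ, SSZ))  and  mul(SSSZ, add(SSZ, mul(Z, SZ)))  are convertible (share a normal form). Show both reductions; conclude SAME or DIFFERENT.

Term A:
  start: add(add(Z, SSSZ), add(SSZ, SSZ))
  [1] add(SSSZ, add(SSZ, SSZ))
  [2] S(add(SSZ, add(SSZ, SSZ)))
  [3] S(S(add(SZ, add(SSZ, SSZ))))
  [4] S(S(S(add(Z, add(SSZ, SSZ)))))
  [5] S(S(S(add(SSZ, SSZ))))
  [6] S(S(S(S(add(SZ, SSZ)))))
  [7] S(S(S(S(S(add(Z, SSZ))))))
  [8] S^7(Z)

Term B:
  start: mul(SSSZ, add(SSZ, mul(Z, SZ)))
  [1] add(add(SSZ, mul(Z, SZ)), mul(SSZ, add(SSZ, mul(Z, SZ))))
  [2] add(S(add(SZ, mul(Z, SZ))), mul(SSZ, add(SSZ, mul(Z, SZ))))
  [3] S(add(add(SZ, mul(Z, SZ)), mul(SSZ, add(SSZ, mul(Z, SZ)))))
  [4] S(add(S(add(Z, mul(Z, SZ))), mul(SSZ, add(SSZ, mul(Z, SZ)))))
  [5] S(S(add(add(Z, mul(Z, SZ)), mul(SSZ, add(SSZ, mul(Z, SZ))))))
  [6] S(S(add(mul(Z, SZ), mul(SSZ, add(SSZ, mul(Z, SZ))))))
  [7] S(S(add(Z, mul(SSZ, add(SSZ, mul(Z, SZ))))))
  [8] S(S(mul(SSZ, add(SSZ, mul(Z, SZ)))))
  [9] S(S(add(add(SSZ, mul(Z, SZ)), mul(SZ, add(SSZ, mul(Z, SZ))))))
  [10] S(S(add(S(add(SZ, mul(Z, SZ))), mul(SZ, add(SSZ, mul(Z, SZ))))))
  [11] S(S(S(add(add(SZ, mul(Z, SZ)), mul(SZ, add(SSZ, mul(Z, SZ)))))))
  [12] S(S(S(add(S(add(Z, mul(Z, SZ))), mul(SZ, add(SSZ, mul(Z, SZ)))))))
  [13] S(S(S(S(add(add(Z, mul(Z, SZ)), mul(SZ, add(SSZ, mul(Z, SZ))))))))
  [14] S(S(S(S(add(mul(Z, SZ), mul(SZ, add(SSZ, mul(Z, SZ))))))))
  [15] S(S(S(S(add(Z, mul(SZ, add(SSZ, mul(Z, SZ))))))))
  [16] S(S(S(S(mul(SZ, add(SSZ, mul(Z, SZ)))))))
  [17] S(S(S(S(add(add(SSZ, mul(Z, SZ)), mul(Z, add(SSZ, mul(Z, SZ))))))))
  [18] S(S(S(S(add(S(add(SZ, mul(Z, SZ))), mul(Z, add(SSZ, mul(Z, SZ))))))))
  [19] S(S(S(S(S(add(add(SZ, mul(Z, SZ)), mul(Z, add(SSZ, mul(Z, SZ)))))))))
  [20] S(S(S(S(S(add(S(add(Z, mul(Z, SZ))), mul(Z, add(SSZ, mul(Z, SZ)))))))))
  [21] S(S(S(S(S(S(add(add(Z, mul(Z, SZ)), mul(Z, add(SSZ, mul(Z, SZ))))))))))
  [22] S(S(S(S(S(S(add(mul(Z, SZ), mul(Z, add(SSZ, mul(Z, SZ))))))))))
  [23] S(S(S(S(S(S(add(Z, mul(Z, add(SSZ, mul(Z, SZ))))))))))
  [24] S(S(S(S(S(S(mul(Z, add(SSZ, mul(Z, SZ)))))))))
  [25] S^6(Z)

Answer: DIFFERENT — A ⇓ S^7(Z), B ⇓ S^6(Z)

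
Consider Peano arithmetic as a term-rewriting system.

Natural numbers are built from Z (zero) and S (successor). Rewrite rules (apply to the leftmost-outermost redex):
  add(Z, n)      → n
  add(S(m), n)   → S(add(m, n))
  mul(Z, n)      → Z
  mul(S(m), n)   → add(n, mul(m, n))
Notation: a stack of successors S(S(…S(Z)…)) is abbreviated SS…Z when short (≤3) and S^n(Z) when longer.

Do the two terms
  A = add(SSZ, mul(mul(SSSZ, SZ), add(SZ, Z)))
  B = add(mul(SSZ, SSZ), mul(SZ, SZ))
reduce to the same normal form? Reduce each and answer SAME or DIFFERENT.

Term A:
  start: add(SSZ, mul(mul(SSSZ, SZ), add(SZ, Z)))
  →1  S(add(SZ, mul(mul(SSSZ, SZ), add(SZ, Z))))
  →2  S(S(add(Z, mul(mul(SSSZ, SZ), add(SZ, Z)))))
  →3  S(S(mul(mul(SSSZ, SZ), add(SZ, Z))))
  →4  S(S(mul(add(SZ, mul(SSZ, SZ)), add(SZ, Z))))
  →5  S(S(mul(S(add(Z, mul(SSZ, SZ))), add(SZ, Z))))
  →6  S(S(add(add(SZ, Z), mul(add(Z, mul(SSZ, SZ)), add(SZ, Z)))))
  →7  S(S(add(S(add(Z, Z)), mul(add(Z, mul(SSZ, SZ)), add(SZ, Z)))))
  →8  S(S(S(add(add(Z, Z), mul(add(Z, mul(SSZ, SZ)), add(SZ, Z))))))
  →9  S(S(S(add(Z, mul(add(Z, mul(SSZ, SZ)), add(SZ, Z))))))
  →10  S(S(S(mul(add(Z, mul(SSZ, SZ)), add(SZ, Z)))))
  →11  S(S(S(mul(mul(SSZ, SZ), add(SZ, Z)))))
  →12  S(S(S(mul(add(SZ, mul(SZ, SZ)), add(SZ, Z)))))
  →13  S(S(S(mul(S(add(Z, mul(SZ, SZ))), add(SZ, Z)))))
  →14  S(S(S(add(add(SZ, Z), mul(add(Z, mul(SZ, SZ)), add(SZ, Z))))))
  →15  S(S(S(add(S(add(Z, Z)), mul(add(Z, mul(SZ, SZ)), add(SZ, Z))))))
  →16  S(S(S(S(add(add(Z, Z), mul(add(Z, mul(SZ, SZ)), add(SZ, Z)))))))
  →17  S(S(S(S(add(Z, mul(add(Z, mul(SZ, SZ)), add(SZ, Z)))))))
  →18  S(S(S(S(mul(add(Z, mul(SZ, SZ)), add(SZ, Z))))))
  →19  S(S(S(S(mul(mul(SZ, SZ), add(SZ, Z))))))
  →20  S(S(S(S(mul(add(SZ, mul(Z, SZ)), add(SZ, Z))))))
  →21  S(S(S(S(mul(S(add(Z, mul(Z, SZ))), add(SZ, Z))))))
  →22  S(S(S(S(add(add(SZ, Z), mul(add(Z, mul(Z, SZ)), add(SZ, Z)))))))
  →23  S(S(S(S(add(S(add(Z, Z)), mul(add(Z, mul(Z, SZ)), add(SZ, Z)))))))
  →24  S(S(S(S(S(add(add(Z, Z), mul(add(Z, mul(Z, SZ)), add(SZ, Z))))))))
  →25  S(S(S(S(S(add(Z, mul(add(Z, mul(Z, SZ)), add(SZ, Z))))))))
  →26  S(S(S(S(S(mul(add(Z, mul(Z, SZ)), add(SZ, Z)))))))
  →27  S(S(S(S(S(mul(mul(Z, SZ), add(SZ, Z)))))))
  →28  S(S(S(S(S(mul(Z, add(SZ, Z)))))))
  →29  S^5(Z)

Term B:
  start: add(mul(SSZ, SSZ), mul(SZ, SZ))
  →1  add(add(SSZ, mul(SZ, SSZ)), mul(SZ, SZ))
  →2  add(S(add(SZ, mul(SZ, SSZ))), mul(SZ, SZ))
  →3  S(add(add(SZ, mul(SZ, SSZ)), mul(SZ, SZ)))
  →4  S(add(S(add(Z, mul(SZ, SSZ))), mul(SZ, SZ)))
  →5  S(S(add(add(Z, mul(SZ, SSZ)), mul(SZ, SZ))))
  →6  S(S(add(mul(SZ, SSZ), mul(SZ, SZ))))
  →7  S(S(add(add(SSZ, mul(Z, SSZ)), mul(SZ, SZ))))
  →8  S(S(add(S(add(SZ, mul(Z, SSZ))), mul(SZ, SZ))))
  →9  S(S(S(add(add(SZ, mul(Z, SSZ)), mul(SZ, SZ)))))
  →10  S(S(S(add(S(add(Z, mul(Z, SSZ))), mul(SZ, SZ)))))
  →11  S(S(S(S(add(add(Z, mul(Z, SSZ)), mul(SZ, SZ))))))
  →12  S(S(S(S(add(mul(Z, SSZ), mul(SZ, SZ))))))
  →13  S(S(S(S(add(Z, mul(SZ, SZ))))))
  →14  S(S(S(S(mul(SZ, SZ)))))
  →15  S(S(S(S(add(SZ, mul(Z, SZ))))))
  →16  S(S(S(S(S(add(Z, mul(Z, SZ)))))))
  →17  S(S(S(S(S(mul(Z, SZ))))))
  →18  S^5(Z)

Answer: SAME — A ⇓ S^5(Z), B ⇓ S^5(Z)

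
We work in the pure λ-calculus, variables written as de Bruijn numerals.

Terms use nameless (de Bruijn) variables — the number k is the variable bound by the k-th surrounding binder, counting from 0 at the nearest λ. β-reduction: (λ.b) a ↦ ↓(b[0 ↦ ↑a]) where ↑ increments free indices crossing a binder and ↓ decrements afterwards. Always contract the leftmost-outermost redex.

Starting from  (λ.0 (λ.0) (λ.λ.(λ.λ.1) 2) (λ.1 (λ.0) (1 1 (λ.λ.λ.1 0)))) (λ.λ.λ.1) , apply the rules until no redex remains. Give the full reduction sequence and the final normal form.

Answer: normal form = λ.λ.λ.λ.λ.λ.1  (in 5 steps)

Reduction:
  start: (λ.0 (λ.0) (λ.λ.(λ.λ.1) 2) (λ.1 (λ.0) (1 1 (λ.λ.λ.1 0)))) (λ.λ.λ.1)
  step 1: (λ.λ.λ.1) (λ.0) (λ.λ.(λ.λ.1) (λ.λ.λ.1)) (λ.(λ.λ.λ.1) (λ.0) ((λ.λ.λ.1) (λ.λ.λ.1) (λ.λ.λ.1 0)))
  step 2: (λ.λ.1) (λ.λ.(λ.λ.1) (λ.λ.λ.1)) (λ.(λ.λ.λ.1) (λ.0) ((λ.λ.λ.1) (λ.λ.λ.1) (λ.λ.λ.1 0)))
  step 3: (λ.λ.λ.(λ.λ.1) (λ.λ.λ.1)) (λ.(λ.λ.λ.1) (λ.0) ((λ.λ.λ.1) (λ.λ.λ.1) (λ.λ.λ.1 0)))
  step 4: λ.λ.(λ.λ.1) (λ.λ.λ.1)
  step 5: λ.λ.λ.λ.λ.λ.1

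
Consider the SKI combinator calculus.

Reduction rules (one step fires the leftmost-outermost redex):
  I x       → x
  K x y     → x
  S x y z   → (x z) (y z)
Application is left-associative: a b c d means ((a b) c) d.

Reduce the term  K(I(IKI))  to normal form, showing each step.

Answer: normal form = K(KI)  (in 2 steps)

Derivation:
  start: K(I(IKI))
  step 1: K(IKI)
  step 2: K(KI)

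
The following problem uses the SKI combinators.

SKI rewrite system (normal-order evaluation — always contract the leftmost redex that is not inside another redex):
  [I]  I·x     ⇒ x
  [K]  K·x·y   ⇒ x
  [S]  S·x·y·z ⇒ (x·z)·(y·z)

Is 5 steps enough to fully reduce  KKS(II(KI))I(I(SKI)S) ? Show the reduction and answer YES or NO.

Answer: YES — reaches normal form I in 5 ≤ 5 steps

Derivation:
  start: KKS(II(KI))I(I(SKI)S)
  [1] K(II(KI))I(I(SKI)S)
  [2] II(KI)(I(SKI)S)
  [3] I(KI)(I(SKI)S)
  [4] KI(I(SKI)S)
  [5] I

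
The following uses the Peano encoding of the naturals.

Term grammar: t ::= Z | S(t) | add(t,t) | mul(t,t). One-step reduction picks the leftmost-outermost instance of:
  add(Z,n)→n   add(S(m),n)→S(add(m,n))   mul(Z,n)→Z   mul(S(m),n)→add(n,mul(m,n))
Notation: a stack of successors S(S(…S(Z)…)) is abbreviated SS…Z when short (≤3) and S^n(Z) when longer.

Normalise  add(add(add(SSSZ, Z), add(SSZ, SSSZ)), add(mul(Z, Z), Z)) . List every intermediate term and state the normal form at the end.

Answer: normal form = S^8(Z)  (in 22 steps)

Working:
  start: add(add(add(SSSZ, Z), add(SSZ, SSSZ)), add(mul(Z, Z), Z))
  step 1: add(add(S(add(SSZ, Z)), add(SSZ, SSSZ)), add(mul(Z, Z), Z))
  step 2: add(S(add(add(SSZ, Z), add(SSZ, SSSZ))), add(mul(Z, Z), Z))
  step 3: S(add(add(add(SSZ, Z), add(SSZ, SSSZ)), add(mul(Z, Z), Z)))
  step 4: S(add(add(S(add(SZ, Z)), add(SSZ, SSSZ)), add(mul(Z, Z), Z)))
  step 5: S(add(S(add(add(SZ, Z), add(SSZ, SSSZ))), add(mul(Z, Z), Z)))
  step 6: S(S(add(add(add(SZ, Z), add(SSZ, SSSZ)), add(mul(Z, Z), Z))))
  step 7: S(S(add(add(S(add(Z, Z)), add(SSZ, SSSZ)), add(mul(Z, Z), Z))))
  step 8: S(S(add(S(add(add(Z, Z), add(SSZ, SSSZ))), add(mul(Z, Z), Z))))
  step 9: S(S(S(add(add(add(Z, Z), add(SSZ, SSSZ)), add(mul(Z, Z), Z)))))
  step 10: S(S(S(add(add(Z, add(SSZ, SSSZ)), add(mul(Z, Z), Z)))))
  step 11: S(S(S(add(add(SSZ, SSSZ), add(mul(Z, Z), Z)))))
  step 12: S(S(S(add(S(add(SZ, SSSZ)), add(mul(Z, Z), Z)))))
  step 13: S(S(S(S(add(add(SZ, SSSZ), add(mul(Z, Z), Z))))))
  step 14: S(S(S(S(add(S(add(Z, SSSZ)), add(mul(Z, Z), Z))))))
  step 15: S(S(S(S(S(add(add(Z, SSSZ), add(mul(Z, Z), Z)))))))
  step 16: S(S(S(S(S(add(SSSZ, add(mul(Z, Z), Z)))))))
  step 17: S(S(S(S(S(S(add(SSZ, add(mul(Z, Z), Z))))))))
  step 18: S(S(S(S(S(S(S(add(SZ, add(mul(Z, Z), Z)))))))))
  step 19: S(S(S(S(S(S(S(S(add(Z, add(mul(Z, Z), Z))))))))))
  step 20: S(S(S(S(S(S(S(S(add(mul(Z, Z), Z)))))))))
  step 21: S(S(S(S(S(S(S(S(add(Z, Z)))))))))
  step 22: S^8(Z)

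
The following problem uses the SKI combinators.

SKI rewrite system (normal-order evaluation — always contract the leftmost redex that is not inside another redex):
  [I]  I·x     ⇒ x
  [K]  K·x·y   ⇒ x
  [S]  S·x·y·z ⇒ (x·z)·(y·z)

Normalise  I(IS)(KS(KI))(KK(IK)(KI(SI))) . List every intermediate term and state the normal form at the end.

Answer: normal form = SS(KI)  (in 5 steps)

Reduction:
  start: I(IS)(KS(KI))(KK(IK)(KI(SI)))
  step 1: IS(KS(KI))(KK(IK)(KI(SI)))
  step 2: S(KS(KI))(KK(IK)(KI(SI)))
  step 3: SS(KK(IK)(KI(SI)))
  step 4: SS(K(KI(SI)))
  step 5: SS(KI)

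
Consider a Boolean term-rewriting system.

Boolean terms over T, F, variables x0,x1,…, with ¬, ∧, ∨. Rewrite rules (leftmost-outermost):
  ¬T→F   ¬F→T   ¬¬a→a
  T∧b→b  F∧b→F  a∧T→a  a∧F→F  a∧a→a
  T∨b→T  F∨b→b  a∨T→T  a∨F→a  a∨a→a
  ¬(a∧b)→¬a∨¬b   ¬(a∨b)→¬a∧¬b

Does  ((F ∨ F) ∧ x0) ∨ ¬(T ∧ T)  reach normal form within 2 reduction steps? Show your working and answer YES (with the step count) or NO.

  start: ((F ∨ F) ∧ x0) ∨ ¬(T ∧ T)
  [1] (F ∧ x0) ∨ ¬(T ∧ T)
  [2] F ∨ ¬(T ∧ T)

Answer: NO — after 2 steps the term is F ∨ ¬(T ∧ T), not yet normal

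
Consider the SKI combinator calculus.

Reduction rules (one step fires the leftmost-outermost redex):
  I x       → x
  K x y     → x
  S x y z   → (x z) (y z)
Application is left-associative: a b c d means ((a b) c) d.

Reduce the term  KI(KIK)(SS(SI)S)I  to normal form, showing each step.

Answer: normal form = SI(SI)  (in 7 steps)

Working:
  start: KI(KIK)(SS(SI)S)I
  step 1: I(SS(SI)S)I
  step 2: SS(SI)SI
  step 3: SS(SIS)I
  step 4: SI(SISI)
  step 5: SI(II(SI))
  step 6: SI(I(SI))
  step 7: SI(SI)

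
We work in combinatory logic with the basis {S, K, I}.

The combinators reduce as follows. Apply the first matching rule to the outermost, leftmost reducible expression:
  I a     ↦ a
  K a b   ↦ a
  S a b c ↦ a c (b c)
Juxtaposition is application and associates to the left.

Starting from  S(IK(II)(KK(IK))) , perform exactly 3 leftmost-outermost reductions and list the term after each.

  start: S(IK(II)(KK(IK)))
  step 1: S(K(II)(KK(IK)))
  step 2: S(II)
  step 3: SI

Answer: after 3 steps: SI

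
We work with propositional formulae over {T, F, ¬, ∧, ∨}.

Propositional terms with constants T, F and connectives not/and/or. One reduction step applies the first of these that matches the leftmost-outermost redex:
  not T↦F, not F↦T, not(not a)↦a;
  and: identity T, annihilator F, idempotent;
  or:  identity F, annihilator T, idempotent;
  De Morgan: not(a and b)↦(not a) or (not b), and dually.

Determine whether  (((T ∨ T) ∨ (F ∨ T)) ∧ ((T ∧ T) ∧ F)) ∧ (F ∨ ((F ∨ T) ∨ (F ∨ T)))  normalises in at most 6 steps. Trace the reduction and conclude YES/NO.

  start: (((T ∨ T) ∨ (F ∨ T)) ∧ ((T ∧ T) ∧ F)) ∧ (F ∨ ((F ∨ T) ∨ (F ∨ T)))
  step 1: ((T ∨ (F ∨ T)) ∧ ((T ∧ T) ∧ F)) ∧ (F ∨ ((F ∨ T) ∨ (F ∨ T)))
  step 2: (T ∧ ((T ∧ T) ∧ F)) ∧ (F ∨ ((F ∨ T) ∨ (F ∨ T)))
  step 3: ((T ∧ T) ∧ F) ∧ (F ∨ ((F ∨ T) ∨ (F ∨ T)))
  step 4: F ∧ (F ∨ ((F ∨ T) ∨ (F ∨ T)))
  step 5: F

Answer: YES — reaches normal form F in 5 ≤ 6 steps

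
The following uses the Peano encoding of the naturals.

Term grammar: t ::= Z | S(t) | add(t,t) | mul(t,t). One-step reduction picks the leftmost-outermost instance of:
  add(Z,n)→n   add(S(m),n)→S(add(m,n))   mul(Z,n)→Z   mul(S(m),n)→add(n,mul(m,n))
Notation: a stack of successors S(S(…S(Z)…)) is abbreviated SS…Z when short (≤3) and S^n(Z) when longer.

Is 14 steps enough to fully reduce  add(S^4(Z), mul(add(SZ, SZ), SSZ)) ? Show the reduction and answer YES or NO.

Answer: NO — after 14 steps the term is S(S(S(S(S(S(S(S(add(Z, mul(Z, SSZ)))))))))), not yet normal

Working:
  start: add(S^4(Z), mul(add(SZ, SZ), SSZ))
  [1] S(add(SSSZ, mul(add(SZ, SZ), SSZ)))
  [2] S(S(add(SSZ, mul(add(SZ, SZ), SSZ))))
  [3] S(S(S(add(SZ, mul(add(SZ, SZ), SSZ)))))
  [4] S(S(S(S(add(Z, mul(add(SZ, SZ), SSZ))))))
  [5] S(S(S(S(mul(add(SZ, SZ), SSZ)))))
  [6] S(S(S(S(mul(S(add(Z, SZ)), SSZ)))))
  [7] S(S(S(S(add(SSZ, mul(add(Z, SZ), SSZ))))))
  [8] S(S(S(S(S(add(SZ, mul(add(Z, SZ), SSZ)))))))
  [9] S(S(S(S(S(S(add(Z, mul(add(Z, SZ), SSZ))))))))
  [10] S(S(S(S(S(S(mul(add(Z, SZ), SSZ)))))))
  [11] S(S(S(S(S(S(mul(SZ, SSZ)))))))
  [12] S(S(S(S(S(S(add(SSZ, mul(Z, SSZ))))))))
  [13] S(S(S(S(S(S(S(add(SZ, mul(Z, SSZ)))))))))
  [14] S(S(S(S(S(S(S(S(add(Z, mul(Z, SSZ))))))))))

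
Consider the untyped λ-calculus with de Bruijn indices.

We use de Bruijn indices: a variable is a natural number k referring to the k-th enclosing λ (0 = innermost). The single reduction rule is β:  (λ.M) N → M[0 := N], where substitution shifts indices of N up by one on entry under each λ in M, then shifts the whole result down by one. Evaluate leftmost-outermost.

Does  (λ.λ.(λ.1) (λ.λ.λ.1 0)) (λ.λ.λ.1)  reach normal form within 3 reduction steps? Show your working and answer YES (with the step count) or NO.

  start: (λ.λ.(λ.1) (λ.λ.λ.1 0)) (λ.λ.λ.1)
  [1] λ.(λ.1) (λ.λ.λ.1 0)
  [2] λ.0

Answer: YES — reaches normal form λ.0 in 2 ≤ 3 steps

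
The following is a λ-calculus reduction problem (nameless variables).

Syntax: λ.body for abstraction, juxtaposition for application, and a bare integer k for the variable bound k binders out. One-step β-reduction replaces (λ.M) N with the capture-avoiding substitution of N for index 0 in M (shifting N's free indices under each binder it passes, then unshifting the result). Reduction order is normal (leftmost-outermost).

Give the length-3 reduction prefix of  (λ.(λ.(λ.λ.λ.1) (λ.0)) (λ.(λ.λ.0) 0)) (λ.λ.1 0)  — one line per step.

Answer: after 3 steps: λ.λ.1

Reduction:
  start: (λ.(λ.(λ.λ.λ.1) (λ.0)) (λ.(λ.λ.0) 0)) (λ.λ.1 0)
  [1] (λ.(λ.λ.λ.1) (λ.0)) (λ.(λ.λ.0) 0)
  [2] (λ.λ.λ.1) (λ.0)
  [3] λ.λ.1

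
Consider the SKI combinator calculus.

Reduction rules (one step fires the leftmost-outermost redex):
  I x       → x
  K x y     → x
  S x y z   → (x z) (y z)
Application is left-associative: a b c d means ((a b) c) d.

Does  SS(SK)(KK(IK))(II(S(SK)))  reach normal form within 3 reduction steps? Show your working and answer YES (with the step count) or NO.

Answer: NO — after 3 steps the term is K(II(S(SK)))(SK(KK(IK))(II(S(SK)))), not yet normal

Reduction:
  start: SS(SK)(KK(IK))(II(S(SK)))
  →1  S(KK(IK))(SK(KK(IK)))(II(S(SK)))
  →2  KK(IK)(II(S(SK)))(SK(KK(IK))(II(S(SK))))
  →3  K(II(S(SK)))(SK(KK(IK))(II(S(SK))))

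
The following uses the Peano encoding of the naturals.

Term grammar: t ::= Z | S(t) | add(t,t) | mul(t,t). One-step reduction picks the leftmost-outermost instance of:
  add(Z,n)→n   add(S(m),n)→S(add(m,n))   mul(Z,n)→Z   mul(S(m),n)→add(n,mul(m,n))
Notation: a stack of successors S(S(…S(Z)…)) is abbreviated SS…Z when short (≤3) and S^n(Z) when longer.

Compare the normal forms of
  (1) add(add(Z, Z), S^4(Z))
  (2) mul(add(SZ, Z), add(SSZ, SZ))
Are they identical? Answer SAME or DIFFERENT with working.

Answer: DIFFERENT — A ⇓ S^4(Z), B ⇓ SSSZ

Working:
Term A:
  start: add(add(Z, Z), S^4(Z))
  step 1: add(Z, S^4(Z))
  step 2: S^4(Z)

Term B:
  start: mul(add(SZ, Z), add(SSZ, SZ))
  step 1: mul(S(add(Z, Z)), add(SSZ, SZ))
  step 2: add(add(SSZ, SZ), mul(add(Z, Z), add(SSZ, SZ)))
  step 3: add(S(add(SZ, SZ)), mul(add(Z, Z), add(SSZ, SZ)))
  step 4: S(add(add(SZ, SZ), mul(add(Z, Z), add(SSZ, SZ))))
  step 5: S(add(S(add(Z, SZ)), mul(add(Z, Z), add(SSZ, SZ))))
  step 6: S(S(add(add(Z, SZ), mul(add(Z, Z), add(SSZ, SZ)))))
  step 7: S(S(add(SZ, mul(add(Z, Z), add(SSZ, SZ)))))
  step 8: S(S(S(add(Z, mul(add(Z, Z), add(SSZ, SZ))))))
  step 9: S(S(S(mul(add(Z, Z), add(SSZ, SZ)))))
  step 10: S(S(S(mul(Z, add(SSZ, SZ)))))
  step 11: SSSZ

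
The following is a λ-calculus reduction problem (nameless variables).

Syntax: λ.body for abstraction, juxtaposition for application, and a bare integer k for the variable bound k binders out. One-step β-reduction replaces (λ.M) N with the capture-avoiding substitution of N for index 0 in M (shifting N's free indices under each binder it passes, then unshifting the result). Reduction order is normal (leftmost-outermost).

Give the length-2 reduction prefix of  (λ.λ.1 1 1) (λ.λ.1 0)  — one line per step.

  start: (λ.λ.1 1 1) (λ.λ.1 0)
  →1  λ.(λ.λ.1 0) (λ.λ.1 0) (λ.λ.1 0)
  →2  λ.(λ.(λ.λ.1 0) 0) (λ.λ.1 0)

Answer: after 2 steps: λ.(λ.(λ.λ.1 0) 0) (λ.λ.1 0)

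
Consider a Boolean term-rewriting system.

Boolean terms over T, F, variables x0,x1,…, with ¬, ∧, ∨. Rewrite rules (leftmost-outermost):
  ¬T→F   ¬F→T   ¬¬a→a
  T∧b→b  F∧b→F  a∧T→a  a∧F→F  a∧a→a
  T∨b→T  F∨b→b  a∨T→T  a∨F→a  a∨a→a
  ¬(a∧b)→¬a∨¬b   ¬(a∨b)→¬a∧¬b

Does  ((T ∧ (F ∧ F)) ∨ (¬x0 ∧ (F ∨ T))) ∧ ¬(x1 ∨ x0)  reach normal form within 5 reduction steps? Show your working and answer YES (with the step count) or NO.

Answer: NO — after 5 steps the term is ¬x0 ∧ ¬(x1 ∨ x0), not yet normal

Working:
  start: ((T ∧ (F ∧ F)) ∨ (¬x0 ∧ (F ∨ T))) ∧ ¬(x1 ∨ x0)
  step 1: ((F ∧ F) ∨ (¬x0 ∧ (F ∨ T))) ∧ ¬(x1 ∨ x0)
  step 2: (F ∨ (¬x0 ∧ (F ∨ T))) ∧ ¬(x1 ∨ x0)
  step 3: (¬x0 ∧ (F ∨ T)) ∧ ¬(x1 ∨ x0)
  step 4: (¬x0 ∧ T) ∧ ¬(x1 ∨ x0)
  step 5: ¬x0 ∧ ¬(x1 ∨ x0)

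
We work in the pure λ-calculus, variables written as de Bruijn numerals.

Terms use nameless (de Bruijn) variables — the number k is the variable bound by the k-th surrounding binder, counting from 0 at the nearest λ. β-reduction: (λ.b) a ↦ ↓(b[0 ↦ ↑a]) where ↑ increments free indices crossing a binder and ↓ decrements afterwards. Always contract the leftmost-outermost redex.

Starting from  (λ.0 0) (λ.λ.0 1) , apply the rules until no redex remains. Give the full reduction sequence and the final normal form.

  start: (λ.0 0) (λ.λ.0 1)
  step 1: (λ.λ.0 1) (λ.λ.0 1)
  step 2: λ.0 (λ.λ.0 1)

Answer: normal form = λ.0 (λ.λ.0 1)  (in 2 steps)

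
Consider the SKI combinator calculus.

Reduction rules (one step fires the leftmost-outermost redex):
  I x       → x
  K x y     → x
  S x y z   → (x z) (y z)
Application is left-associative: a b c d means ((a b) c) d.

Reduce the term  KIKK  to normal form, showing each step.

Answer: normal form = K  (in 2 steps)

Reduction:
  start: KIKK
  [1] IK
  [2] K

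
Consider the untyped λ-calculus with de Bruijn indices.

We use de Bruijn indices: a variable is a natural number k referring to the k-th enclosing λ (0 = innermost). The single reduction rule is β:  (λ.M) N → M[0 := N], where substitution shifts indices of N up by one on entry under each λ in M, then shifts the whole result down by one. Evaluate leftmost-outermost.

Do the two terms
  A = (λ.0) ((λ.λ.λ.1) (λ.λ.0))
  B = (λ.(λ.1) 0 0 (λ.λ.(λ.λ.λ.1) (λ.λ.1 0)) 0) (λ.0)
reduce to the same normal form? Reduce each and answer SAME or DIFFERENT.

Answer: DIFFERENT — A ⇓ λ.λ.1, B ⇓ λ.λ.λ.1

Derivation:
Term A:
  start: (λ.0) ((λ.λ.λ.1) (λ.λ.0))
  →1  (λ.λ.λ.1) (λ.λ.0)
  →2  λ.λ.1

Term B:
  start: (λ.(λ.1) 0 0 (λ.λ.(λ.λ.λ.1) (λ.λ.1 0)) 0) (λ.0)
  →1  (λ.λ.0) (λ.0) (λ.0) (λ.λ.(λ.λ.λ.1) (λ.λ.1 0)) (λ.0)
  →2  (λ.0) (λ.0) (λ.λ.(λ.λ.λ.1) (λ.λ.1 0)) (λ.0)
  →3  (λ.0) (λ.λ.(λ.λ.λ.1) (λ.λ.1 0)) (λ.0)
  →4  (λ.λ.(λ.λ.λ.1) (λ.λ.1 0)) (λ.0)
  →5  λ.(λ.λ.λ.1) (λ.λ.1 0)
  →6  λ.λ.λ.1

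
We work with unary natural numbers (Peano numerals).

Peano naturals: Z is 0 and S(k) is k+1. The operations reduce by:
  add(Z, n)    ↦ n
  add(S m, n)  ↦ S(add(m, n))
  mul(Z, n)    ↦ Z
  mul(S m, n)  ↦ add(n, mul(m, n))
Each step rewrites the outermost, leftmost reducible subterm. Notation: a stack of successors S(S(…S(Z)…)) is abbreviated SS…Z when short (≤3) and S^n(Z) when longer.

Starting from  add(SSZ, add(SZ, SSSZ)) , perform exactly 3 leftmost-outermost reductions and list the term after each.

  start: add(SSZ, add(SZ, SSSZ))
  [1] S(add(SZ, add(SZ, SSSZ)))
  [2] S(S(add(Z, add(SZ, SSSZ))))
  [3] S(S(add(SZ, SSSZ)))

Answer: after 3 steps: S(S(add(SZ, SSSZ)))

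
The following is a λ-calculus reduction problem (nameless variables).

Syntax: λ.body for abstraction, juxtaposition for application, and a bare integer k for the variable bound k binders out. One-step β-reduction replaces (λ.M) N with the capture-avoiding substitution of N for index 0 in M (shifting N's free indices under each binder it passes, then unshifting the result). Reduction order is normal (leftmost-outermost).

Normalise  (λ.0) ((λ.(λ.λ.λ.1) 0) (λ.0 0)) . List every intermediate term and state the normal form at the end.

Answer: normal form = λ.λ.1  (in 3 steps)

Derivation:
  start: (λ.0) ((λ.(λ.λ.λ.1) 0) (λ.0 0))
  step 1: (λ.(λ.λ.λ.1) 0) (λ.0 0)
  step 2: (λ.λ.λ.1) (λ.0 0)
  step 3: λ.λ.1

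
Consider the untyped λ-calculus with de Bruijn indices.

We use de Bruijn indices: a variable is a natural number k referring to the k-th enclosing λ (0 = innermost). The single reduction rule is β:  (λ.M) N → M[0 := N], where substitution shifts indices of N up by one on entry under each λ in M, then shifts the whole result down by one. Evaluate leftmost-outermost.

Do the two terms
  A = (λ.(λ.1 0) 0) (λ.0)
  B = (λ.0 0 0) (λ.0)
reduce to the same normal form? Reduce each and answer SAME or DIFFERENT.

Term A:
  start: (λ.(λ.1 0) 0) (λ.0)
  [1] (λ.(λ.0) 0) (λ.0)
  [2] (λ.0) (λ.0)
  [3] λ.0

Term B:
  start: (λ.0 0 0) (λ.0)
  [1] (λ.0) (λ.0) (λ.0)
  [2] (λ.0) (λ.0)
  [3] λ.0

Answer: SAME — A ⇓ λ.0, B ⇓ λ.0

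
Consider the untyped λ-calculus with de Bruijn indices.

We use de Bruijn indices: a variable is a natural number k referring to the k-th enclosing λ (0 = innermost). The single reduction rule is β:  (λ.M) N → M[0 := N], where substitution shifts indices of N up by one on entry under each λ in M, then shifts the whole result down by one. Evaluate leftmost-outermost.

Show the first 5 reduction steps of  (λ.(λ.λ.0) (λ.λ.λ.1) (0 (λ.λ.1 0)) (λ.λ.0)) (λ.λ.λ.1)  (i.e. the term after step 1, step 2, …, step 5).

  start: (λ.(λ.λ.0) (λ.λ.λ.1) (0 (λ.λ.1 0)) (λ.λ.0)) (λ.λ.λ.1)
  →1  (λ.λ.0) (λ.λ.λ.1) ((λ.λ.λ.1) (λ.λ.1 0)) (λ.λ.0)
  →2  (λ.0) ((λ.λ.λ.1) (λ.λ.1 0)) (λ.λ.0)
  →3  (λ.λ.λ.1) (λ.λ.1 0) (λ.λ.0)
  →4  (λ.λ.1) (λ.λ.0)
  →5  λ.λ.λ.0

Answer: after 5 steps: λ.λ.λ.0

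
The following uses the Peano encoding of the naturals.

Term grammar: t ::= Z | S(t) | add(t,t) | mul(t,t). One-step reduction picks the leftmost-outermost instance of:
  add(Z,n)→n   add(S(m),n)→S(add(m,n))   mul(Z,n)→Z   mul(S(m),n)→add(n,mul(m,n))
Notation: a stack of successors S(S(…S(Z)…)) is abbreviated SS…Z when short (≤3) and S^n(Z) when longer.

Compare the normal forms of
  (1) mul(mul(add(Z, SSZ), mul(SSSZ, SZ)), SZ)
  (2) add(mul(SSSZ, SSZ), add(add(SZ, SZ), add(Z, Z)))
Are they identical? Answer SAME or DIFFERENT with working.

Term A:
  start: mul(mul(add(Z, SSZ), mul(SSSZ, SZ)), SZ)
  →1  mul(mul(SSZ, mul(SSSZ, SZ)), SZ)
  →2  mul(add(mul(SSSZ, SZ), mul(SZ, mul(SSSZ, SZ))), SZ)
  →3  mul(add(add(SZ, mul(SSZ, SZ)), mul(SZ, mul(SSSZ, SZ))), SZ)
  →4  mul(add(S(add(Z, mul(SSZ, SZ))), mul(SZ, mul(SSSZ, SZ))), SZ)
  →5  mul(S(add(add(Z, mul(SSZ, SZ)), mul(SZ, mul(SSSZ, SZ)))), SZ)
  →6  add(SZ, mul(add(add(Z, mul(SSZ, SZ)), mul(SZ, mul(SSSZ, SZ))), SZ))
  →7  S(add(Z, mul(add(add(Z, mul(SSZ, SZ)), mul(SZ, mul(SSSZ, SZ))), SZ)))
  →8  S(mul(add(add(Z, mul(SSZ, SZ)), mul(SZ, mul(SSSZ, SZ))), SZ))
  →9  S(mul(add(mul(SSZ, SZ), mul(SZ, mul(SSSZ, SZ))), SZ))
  →10  S(mul(add(add(SZ, mul(SZ, SZ)), mul(SZ, mul(SSSZ, SZ))), SZ))
  →11  S(mul(add(S(add(Z, mul(SZ, SZ))), mul(SZ, mul(SSSZ, SZ))), SZ))
  →12  S(mul(S(add(add(Z, mul(SZ, SZ)), mul(SZ, mul(SSSZ, SZ)))), SZ))
  →13  S(add(SZ, mul(add(add(Z, mul(SZ, SZ)), mul(SZ, mul(SSSZ, SZ))), SZ)))
  →14  S(S(add(Z, mul(add(add(Z, mul(SZ, SZ)), mul(SZ, mul(SSSZ, SZ))), SZ))))
  →15  S(S(mul(add(add(Z, mul(SZ, SZ)), mul(SZ, mul(SSSZ, SZ))), SZ)))
  →16  S(S(mul(add(mul(SZ, SZ), mul(SZ, mul(SSSZ, SZ))), SZ)))
  →17  S(S(mul(add(add(SZ, mul(Z, SZ)), mul(SZ, mul(SSSZ, SZ))), SZ)))
  →18  S(S(mul(add(S(add(Z, mul(Z, SZ))), mul(SZ, mul(SSSZ, SZ))), SZ)))
  →19  S(S(mul(S(add(add(Z, mul(Z, SZ)), mul(SZ, mul(SSSZ, SZ)))), SZ)))
  →20  S(S(add(SZ, mul(add(add(Z, mul(Z, SZ)), mul(SZ, mul(SSSZ, SZ))), SZ))))
  →21  S(S(S(add(Z, mul(add(add(Z, mul(Z, SZ)), mul(SZ, mul(SSSZ, SZ))), SZ)))))
  →22  S(S(S(mul(add(add(Z, mul(Z, SZ)), mul(SZ, mul(SSSZ, SZ))), SZ))))
  →23  S(S(S(mul(add(mul(Z, SZ), mul(SZ, mul(SSSZ, SZ))), SZ))))
  →24  S(S(S(mul(add(Z, mul(SZ, mul(SSSZ, SZ))), SZ))))
  →25  S(S(S(mul(mul(SZ, mul(SSSZ, SZ)), SZ))))
  →26  S(S(S(mul(add(mul(SSSZ, SZ), mul(Z, mul(SSSZ, SZ))), SZ))))
  →27  S(S(S(mul(add(add(SZ, mul(SSZ, SZ)), mul(Z, mul(SSSZ, SZ))), SZ))))
  →28  S(S(S(mul(add(S(add(Z, mul(SSZ, SZ))), mul(Z, mul(SSSZ, SZ))), SZ))))
  →29  S(S(S(mul(S(add(add(Z, mul(SSZ, SZ)), mul(Z, mul(SSSZ, SZ)))), SZ))))
  →30  S(S(S(add(SZ, mul(add(add(Z, mul(SSZ, SZ)), mul(Z, mul(SSSZ, SZ))), SZ)))))
  →31  S(S(S(S(add(Z, mul(add(add(Z, mul(SSZ, SZ)), mul(Z, mul(SSSZ, SZ))), SZ))))))
  →32  S(S(S(S(mul(add(add(Z, mul(SSZ, SZ)), mul(Z, mul(SSSZ, SZ))), SZ)))))
  →33  S(S(S(S(mul(add(mul(SSZ, SZ), mul(Z, mul(SSSZ, SZ))), SZ)))))
  →34  S(S(S(S(mul(add(add(SZ, mul(SZ, SZ)), mul(Z, mul(SSSZ, SZ))), SZ)))))
  →35  S(S(S(S(mul(add(S(add(Z, mul(SZ, SZ))), mul(Z, mul(SSSZ, SZ))), SZ)))))
  →36  S(S(S(S(mul(S(add(add(Z, mul(SZ, SZ)), mul(Z, mul(SSSZ, SZ)))), SZ)))))
  →37  S(S(S(S(add(SZ, mul(add(add(Z, mul(SZ, SZ)), mul(Z, mul(SSSZ, SZ))), SZ))))))
  →38  S(S(S(S(S(add(Z, mul(add(add(Z, mul(SZ, SZ)), mul(Z, mul(SSSZ, SZ))), SZ)))))))
  →39  S(S(S(S(S(mul(add(add(Z, mul(SZ, SZ)), mul(Z, mul(SSSZ, SZ))), SZ))))))
  →40  S(S(S(S(S(mul(add(mul(SZ, SZ), mul(Z, mul(SSSZ, SZ))), SZ))))))
  →41  S(S(S(S(S(mul(add(add(SZ, mul(Z, SZ)), mul(Z, mul(SSSZ, SZ))), SZ))))))
  →42  S(S(S(S(S(mul(add(S(add(Z, mul(Z, SZ))), mul(Z, mul(SSSZ, SZ))), SZ))))))
  →43  S(S(S(S(S(mul(S(add(add(Z, mul(Z, SZ)), mul(Z, mul(SSSZ, SZ)))), SZ))))))
  →44  S(S(S(S(S(add(SZ, mul(add(add(Z, mul(Z, SZ)), mul(Z, mul(SSSZ, SZ))), SZ)))))))
  →45  S(S(S(S(S(S(add(Z, mul(add(add(Z, mul(Z, SZ)), mul(Z, mul(SSSZ, SZ))), SZ))))))))
  →46  S(S(S(S(S(S(mul(add(add(Z, mul(Z, SZ)), mul(Z, mul(SSSZ, SZ))), SZ)))))))
  →47  S(S(S(S(S(S(mul(add(mul(Z, SZ), mul(Z, mul(SSSZ, SZ))), SZ)))))))
  →48  S(S(S(S(S(S(mul(add(Z, mul(Z, mul(SSSZ, SZ))), SZ)))))))
  →49  S(S(S(S(S(S(mul(mul(Z, mul(SSSZ, SZ)), SZ)))))))
  →50  S(S(S(S(S(S(mul(Z, SZ)))))))
  →51  S^6(Z)

Term B:
  start: add(mul(SSSZ, SSZ), add(add(SZ, SZ), add(Z, Z)))
  →1  add(add(SSZ, mul(SSZ, SSZ)), add(add(SZ, SZ), add(Z, Z)))
  →2  add(S(add(SZ, mul(SSZ, SSZ))), add(add(SZ, SZ), add(Z, Z)))
  →3  S(add(add(SZ, mul(SSZ, SSZ)), add(add(SZ, SZ), add(Z, Z))))
  →4  S(add(S(add(Z, mul(SSZ, SSZ))), add(add(SZ, SZ), add(Z, Z))))
  →5  S(S(add(add(Z, mul(SSZ, SSZ)), add(add(SZ, SZ), add(Z, Z)))))
  →6  S(S(add(mul(SSZ, SSZ), add(add(SZ, SZ), add(Z, Z)))))
  →7  S(S(add(add(SSZ, mul(SZ, SSZ)), add(add(SZ, SZ), add(Z, Z)))))
  →8  S(S(add(S(add(SZ, mul(SZ, SSZ))), add(add(SZ, SZ), add(Z, Z)))))
  →9  S(S(S(add(add(SZ, mul(SZ, SSZ)), add(add(SZ, SZ), add(Z, Z))))))
  →10  S(S(S(add(S(add(Z, mul(SZ, SSZ))), add(add(SZ, SZ), add(Z, Z))))))
  →11  S(S(S(S(add(add(Z, mul(SZ, SSZ)), add(add(SZ, SZ), add(Z, Z)))))))
  →12  S(S(S(S(add(mul(SZ, SSZ), add(add(SZ, SZ), add(Z, Z)))))))
  →13  S(S(S(S(add(add(SSZ, mul(Z, SSZ)), add(add(SZ, SZ), add(Z, Z)))))))
  →14  S(S(S(S(add(S(add(SZ, mul(Z, SSZ))), add(add(SZ, SZ), add(Z, Z)))))))
  →15  S(S(S(S(S(add(add(SZ, mul(Z, SSZ)), add(add(SZ, SZ), add(Z, Z))))))))
  →16  S(S(S(S(S(add(S(add(Z, mul(Z, SSZ))), add(add(SZ, SZ), add(Z, Z))))))))
  →17  S(S(S(S(S(S(add(add(Z, mul(Z, SSZ)), add(add(SZ, SZ), add(Z, Z)))))))))
  →18  S(S(S(S(S(S(add(mul(Z, SSZ), add(add(SZ, SZ), add(Z, Z)))))))))
  →19  S(S(S(S(S(S(add(Z, add(add(SZ, SZ), add(Z, Z)))))))))
  →20  S(S(S(S(S(S(add(add(SZ, SZ), add(Z, Z))))))))
  →21  S(S(S(S(S(S(add(S(add(Z, SZ)), add(Z, Z))))))))
  →22  S(S(S(S(S(S(S(add(add(Z, SZ), add(Z, Z)))))))))
  →23  S(S(S(S(S(S(S(add(SZ, add(Z, Z)))))))))
  →24  S(S(S(S(S(S(S(S(add(Z, add(Z, Z))))))))))
  →25  S(S(S(S(S(S(S(S(add(Z, Z)))))))))
  →26  S^8(Z)

Answer: DIFFERENT — A ⇓ S^6(Z), B ⇓ S^8(Z)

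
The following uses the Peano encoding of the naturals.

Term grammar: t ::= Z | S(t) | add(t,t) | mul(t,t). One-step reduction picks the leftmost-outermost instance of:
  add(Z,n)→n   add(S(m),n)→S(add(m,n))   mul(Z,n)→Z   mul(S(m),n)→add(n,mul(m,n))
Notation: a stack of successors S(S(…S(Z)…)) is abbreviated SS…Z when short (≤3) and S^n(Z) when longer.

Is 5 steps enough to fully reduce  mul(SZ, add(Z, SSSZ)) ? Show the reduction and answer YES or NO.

  start: mul(SZ, add(Z, SSSZ))
  →1  add(add(Z, SSSZ), mul(Z, add(Z, SSSZ)))
  →2  add(SSSZ, mul(Z, add(Z, SSSZ)))
  →3  S(add(SSZ, mul(Z, add(Z, SSSZ))))
  →4  S(S(add(SZ, mul(Z, add(Z, SSSZ)))))
  →5  S(S(S(add(Z, mul(Z, add(Z, SSSZ))))))

Answer: NO — after 5 steps the term is S(S(S(add(Z, mul(Z, add(Z, SSSZ)))))), not yet normal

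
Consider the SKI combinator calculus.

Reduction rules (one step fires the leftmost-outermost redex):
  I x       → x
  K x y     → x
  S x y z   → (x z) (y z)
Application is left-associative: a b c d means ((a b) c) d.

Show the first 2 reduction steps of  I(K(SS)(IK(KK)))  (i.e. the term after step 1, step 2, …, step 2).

Answer: after 2 steps: SS

Working:
  start: I(K(SS)(IK(KK)))
  →1  K(SS)(IK(KK))
  →2  SS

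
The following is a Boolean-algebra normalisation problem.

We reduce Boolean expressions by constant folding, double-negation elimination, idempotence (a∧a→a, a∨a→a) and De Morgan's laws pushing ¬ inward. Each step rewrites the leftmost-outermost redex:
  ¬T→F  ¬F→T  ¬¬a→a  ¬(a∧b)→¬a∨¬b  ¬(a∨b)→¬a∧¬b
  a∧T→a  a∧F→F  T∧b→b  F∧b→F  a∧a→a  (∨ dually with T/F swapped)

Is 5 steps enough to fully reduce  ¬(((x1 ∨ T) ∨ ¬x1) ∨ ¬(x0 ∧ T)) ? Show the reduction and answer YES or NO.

Answer: NO — after 5 steps the term is (F ∧ ¬¬x1) ∧ ¬¬(x0 ∧ T), not yet normal

Working:
  start: ¬(((x1 ∨ T) ∨ ¬x1) ∨ ¬(x0 ∧ T))
  →1  ¬((x1 ∨ T) ∨ ¬x1) ∧ ¬¬(x0 ∧ T)
  →2  (¬(x1 ∨ T) ∧ ¬¬x1) ∧ ¬¬(x0 ∧ T)
  →3  ((¬x1 ∧ ¬T) ∧ ¬¬x1) ∧ ¬¬(x0 ∧ T)
  →4  ((¬x1 ∧ F) ∧ ¬¬x1) ∧ ¬¬(x0 ∧ T)
  →5  (F ∧ ¬¬x1) ∧ ¬¬(x0 ∧ T)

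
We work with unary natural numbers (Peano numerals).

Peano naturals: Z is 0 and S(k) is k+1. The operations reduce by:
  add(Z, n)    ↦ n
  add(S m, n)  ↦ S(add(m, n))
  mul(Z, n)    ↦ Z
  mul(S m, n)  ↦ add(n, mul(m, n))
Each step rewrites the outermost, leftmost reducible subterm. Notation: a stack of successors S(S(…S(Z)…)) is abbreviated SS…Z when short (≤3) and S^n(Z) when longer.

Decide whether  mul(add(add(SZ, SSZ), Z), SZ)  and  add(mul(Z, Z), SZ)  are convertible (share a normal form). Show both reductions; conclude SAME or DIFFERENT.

Term A:
  start: mul(add(add(SZ, SSZ), Z), SZ)
  step 1: mul(add(S(add(Z, SSZ)), Z), SZ)
  step 2: mul(S(add(add(Z, SSZ), Z)), SZ)
  step 3: add(SZ, mul(add(add(Z, SSZ), Z), SZ))
  step 4: S(add(Z, mul(add(add(Z, SSZ), Z), SZ)))
  step 5: S(mul(add(add(Z, SSZ), Z), SZ))
  step 6: S(mul(add(SSZ, Z), SZ))
  step 7: S(mul(S(add(SZ, Z)), SZ))
  step 8: S(add(SZ, mul(add(SZ, Z), SZ)))
  step 9: S(S(add(Z, mul(add(SZ, Z), SZ))))
  step 10: S(S(mul(add(SZ, Z), SZ)))
  step 11: S(S(mul(S(add(Z, Z)), SZ)))
  step 12: S(S(add(SZ, mul(add(Z, Z), SZ))))
  step 13: S(S(S(add(Z, mul(add(Z, Z), SZ)))))
  step 14: S(S(S(mul(add(Z, Z), SZ))))
  step 15: S(S(S(mul(Z, SZ))))
  step 16: SSSZ

Term B:
  start: add(mul(Z, Z), SZ)
  step 1: add(Z, SZ)
  step 2: SZ

Answer: DIFFERENT — A ⇓ SSSZ, B ⇓ SZ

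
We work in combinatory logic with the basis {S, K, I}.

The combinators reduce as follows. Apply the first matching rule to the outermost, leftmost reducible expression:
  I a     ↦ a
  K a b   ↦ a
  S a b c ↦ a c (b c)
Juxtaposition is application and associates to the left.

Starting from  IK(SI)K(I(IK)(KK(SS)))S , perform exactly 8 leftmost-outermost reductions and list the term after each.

Answer: after 8 steps: SK

Working:
  start: IK(SI)K(I(IK)(KK(SS)))S
  step 1: K(SI)K(I(IK)(KK(SS)))S
  step 2: SI(I(IK)(KK(SS)))S
  step 3: IS(I(IK)(KK(SS))S)
  step 4: S(I(IK)(KK(SS))S)
  step 5: S(IK(KK(SS))S)
  step 6: S(K(KK(SS))S)
  step 7: S(KK(SS))
  step 8: SK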